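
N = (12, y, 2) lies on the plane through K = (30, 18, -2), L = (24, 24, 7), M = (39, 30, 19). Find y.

The plane through K, L, M has equation 18x + 207y − 126z = 4518.
Substituting N: (207)y + (-36) = 4518, so y = 22.

22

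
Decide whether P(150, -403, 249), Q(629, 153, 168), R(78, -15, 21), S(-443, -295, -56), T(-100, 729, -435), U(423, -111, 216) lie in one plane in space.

No

The plane through P, Q, R has normal n = PQ × PR = (-95340, 115044, 225884) and equation n·X = -4418616.
Checking the remaining points: n·S = -4351864, n·T = -4858464, n·U = -4307760.
Since n·S = -4351864 ≠ -4418616, S is off the plane and the points are not all coplanar.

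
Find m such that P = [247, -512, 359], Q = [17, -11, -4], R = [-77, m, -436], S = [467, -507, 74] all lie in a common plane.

The points are coplanar iff PQ · (PR × PS) = 0.
Expanding, this is linear in m: (145410)m + (-59763510) = 0.
So m = 411.

411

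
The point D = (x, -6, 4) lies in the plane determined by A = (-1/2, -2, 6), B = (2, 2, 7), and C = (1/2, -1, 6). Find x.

-3/2

Coplanarity requires AB · (AC × AD) = 0.
AB = (5/2, 4, 1), AC = (1, 1, 0); the triple product is linear in x with coefficient -1 and constant term -3/2.
Setting it to zero: x = -3/2.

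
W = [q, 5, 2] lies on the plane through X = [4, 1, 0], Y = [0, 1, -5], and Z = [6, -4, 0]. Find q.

4

A normal to the plane is n = XY × XZ = (-25, -10, 20).
W lies in the plane iff n · XW = 0.
This gives (-25)q + (100) = 0, so q = 4.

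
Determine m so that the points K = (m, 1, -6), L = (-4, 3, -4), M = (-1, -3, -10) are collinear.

-3

Collinearity requires KL × KM = 0; each component is linear in m.
The y-component gives (-6)m + (-18) = 0, so m = -3.
The remaining components then also vanish.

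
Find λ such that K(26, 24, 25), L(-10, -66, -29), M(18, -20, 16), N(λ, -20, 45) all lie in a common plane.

34

Normal to plane KLM: n = (-1566, 108, 864); plane equation n·P = -16524.
Requiring n·N = -16524: (-1566)λ + (36720) = -16524.
So λ = 34.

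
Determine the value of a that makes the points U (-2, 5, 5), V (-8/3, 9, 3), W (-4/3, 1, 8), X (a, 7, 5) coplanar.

-7/3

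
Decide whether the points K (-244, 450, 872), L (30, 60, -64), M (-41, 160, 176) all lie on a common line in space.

No

KL = (274, -390, -936), KM = (203, -290, -696).
Comparing components 3 and 1: (-936)(203) − (274)(-696) = 696 ≠ 0, so KL and KM are not parallel and the points are not collinear.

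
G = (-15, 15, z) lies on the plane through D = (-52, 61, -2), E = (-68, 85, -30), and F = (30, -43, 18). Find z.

The plane through D, E, F has equation −2432x − 1976y − 304z = 6536.
Substituting G: (-304)z + (6840) = 6536, so z = 1.

1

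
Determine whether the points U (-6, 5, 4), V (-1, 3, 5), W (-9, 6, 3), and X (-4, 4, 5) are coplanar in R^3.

No

The four points are coplanar iff the 3×3 determinant with rows UV, UW, UX is zero.
Rows: (5, -2, 1), (-3, 1, -1), (2, -1, 1).
Expanding along the first row: (5)(0) − (-2)(-1) + (1)(1) = -1.
Nonzero ⇒ not coplanar.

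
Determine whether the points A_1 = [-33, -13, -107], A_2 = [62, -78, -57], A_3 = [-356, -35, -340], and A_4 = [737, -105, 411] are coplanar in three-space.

Yes

With A_1 as base: A_1A_2 = (95, -65, 50), A_1A_3 = (-323, -22, -233), A_1A_4 = (770, -92, 518).
A_1A_3 × A_1A_4 = (-32832, -12096, 46656).
A_1A_2 · (A_1A_3 × A_1A_4) = 0.
The scalar triple product vanishes, so the four points are coplanar.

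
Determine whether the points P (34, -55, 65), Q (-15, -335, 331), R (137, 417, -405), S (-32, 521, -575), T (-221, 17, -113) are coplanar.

No

The plane through P, Q, R has normal n = PQ × PR = (6048, 4368, 5712) and equation n·X = 336672.
Checking the remaining points: n·S = -1202208, n·T = -1907808.
Since n·S = -1202208 ≠ 336672, S is off the plane and the points are not all coplanar.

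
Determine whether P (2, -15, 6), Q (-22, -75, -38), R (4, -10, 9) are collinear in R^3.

No

PQ = (-24, -60, -44), PR = (2, 5, 3).
Comparing components 2 and 3: (-60)(3) − (-44)(5) = 40 ≠ 0, so PQ and PR are not parallel and the points are not collinear.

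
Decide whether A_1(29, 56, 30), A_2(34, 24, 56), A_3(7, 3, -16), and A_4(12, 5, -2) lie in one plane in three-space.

With A_1 as base: A_1A_2 = (5, -32, 26), A_1A_3 = (-22, -53, -46), A_1A_4 = (-17, -51, -32).
A_1A_3 × A_1A_4 = (-650, 78, 221).
A_1A_2 · (A_1A_3 × A_1A_4) = 0.
The scalar triple product vanishes, so the four points are coplanar.

Yes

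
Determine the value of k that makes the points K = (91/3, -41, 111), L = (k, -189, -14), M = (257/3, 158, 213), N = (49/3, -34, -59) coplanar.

-46/3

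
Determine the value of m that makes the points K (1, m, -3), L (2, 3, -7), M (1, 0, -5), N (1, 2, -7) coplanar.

-2

The points are coplanar iff KL · (KM × KN) = 0.
Expanding, this is linear in m: (2)m + (4) = 0.
So m = -2.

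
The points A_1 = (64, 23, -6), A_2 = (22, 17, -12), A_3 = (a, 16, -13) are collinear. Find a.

Collinearity requires A_1A_2 × A_1A_3 = 0; each component is linear in a.
The y-component gives (-6)a + (90) = 0, so a = 15.
The remaining components then also vanish.

15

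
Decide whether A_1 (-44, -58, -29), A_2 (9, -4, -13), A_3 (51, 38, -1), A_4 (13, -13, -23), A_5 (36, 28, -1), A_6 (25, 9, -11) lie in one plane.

The plane through A_1, A_2, A_3 has normal n = A_1A_2 × A_1A_3 = (-24, 36, -42) and equation n·P = 186.
Checking the remaining points: n·A_4 = 186, n·A_5 = 186, n·A_6 = 186.
All equal 186, so all 6 points lie in one plane.

Yes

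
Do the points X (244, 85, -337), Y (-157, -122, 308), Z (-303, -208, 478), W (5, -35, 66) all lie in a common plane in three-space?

A normal to the plane through X, Y, Z is n = XY × XZ = (20280, -26000, 4264).
The plane has equation n·P = 1301352. For W: n·W = 1292824.
1292824 ≠ 1301352, so W is off the plane.

No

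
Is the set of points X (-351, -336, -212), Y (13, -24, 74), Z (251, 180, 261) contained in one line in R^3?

XY = (364, 312, 286), XZ = (602, 516, 473).
XY × XZ = (0, 0, 0).
The cross product vanishes, so the three points are collinear.

Yes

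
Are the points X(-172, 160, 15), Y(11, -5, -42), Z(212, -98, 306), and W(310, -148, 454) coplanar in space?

With X as base: XY = (183, -165, -57), XZ = (384, -258, 291), XW = (482, -308, 439).
XZ × XW = (-23634, -28314, 6084).
XY · (XZ × XW) = 0.
The scalar triple product vanishes, so the four points are coplanar.

Yes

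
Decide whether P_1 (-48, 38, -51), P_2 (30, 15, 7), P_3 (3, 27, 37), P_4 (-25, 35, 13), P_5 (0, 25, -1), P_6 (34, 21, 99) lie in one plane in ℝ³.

Yes

The plane through P_1, P_2, P_3 has normal n = P_1P_2 × P_1P_3 = (-1386, -3906, 315) and equation n·P = -97965.
Checking the remaining points: n·P_4 = -97965, n·P_5 = -97965, n·P_6 = -97965.
All equal -97965, so all 6 points lie in one plane.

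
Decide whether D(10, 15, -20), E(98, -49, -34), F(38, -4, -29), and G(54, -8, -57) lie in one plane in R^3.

The four points are coplanar iff the 3×3 determinant with rows DE, DF, DG is zero.
Rows: (88, -64, -14), (28, -19, -9), (44, -23, -37).
Expanding along the first row: (88)(496) − (-64)(-640) + (-14)(192) = 0.
Zero determinant ⇒ coplanar.

Yes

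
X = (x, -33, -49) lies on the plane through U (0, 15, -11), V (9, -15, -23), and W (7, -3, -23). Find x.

62/3

The plane through U, V, W has equation 144x + 24y + 48z = -168.
Substituting X: (144)x + (-3144) = -168, so x = 62/3.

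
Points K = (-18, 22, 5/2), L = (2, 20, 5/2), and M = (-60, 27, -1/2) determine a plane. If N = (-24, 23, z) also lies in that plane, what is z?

The plane through K, L, M has equation 6x + 60y + 16z = 1252.
Substituting N: (16)z + (1236) = 1252, so z = 1.

1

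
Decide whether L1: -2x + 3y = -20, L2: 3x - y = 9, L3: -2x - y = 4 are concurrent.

Intersecting L1 and L2: solving the 2×2 system gives (x, y) = (1, -6).
Substitute into L3: (-2)(1) + (-1)(-6) = 4.
This equals 4, so (1, -6) lies on all three lines and they are concurrent.

Yes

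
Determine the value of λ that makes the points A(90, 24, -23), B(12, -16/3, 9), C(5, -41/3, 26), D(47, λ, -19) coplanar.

The points are coplanar iff AB · (AC × AD) = 0.
Expanding, this is linear in λ: (1102)λ + (-44080/3) = 0.
So λ = 40/3.

40/3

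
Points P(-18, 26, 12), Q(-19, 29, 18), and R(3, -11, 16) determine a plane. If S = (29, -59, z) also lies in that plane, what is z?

Coplanarity requires PQ · (PR × PS) = 0.
PQ = (-1, 3, 6), PR = (21, -37, 4); the triple product is linear in z with coefficient -26 and constant term 260.
Setting it to zero: z = 10.

10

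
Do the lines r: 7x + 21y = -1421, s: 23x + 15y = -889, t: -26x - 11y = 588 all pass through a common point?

Lines aᵢx + bᵢy = cᵢ with pairwise distinct directions are concurrent exactly when det[aᵢ bᵢ cᵢ] = 0.
Here the determinant is 0.
It vanishes, so the lines are concurrent at (7, -70).

Yes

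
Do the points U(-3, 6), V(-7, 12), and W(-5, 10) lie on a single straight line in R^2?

No

UV = (-4, 6), UW = (-2, 4).
Twice the signed area of △UVW is (-4)(4) − (6)(-2) = -4.
The area is nonzero, so the three points are not collinear.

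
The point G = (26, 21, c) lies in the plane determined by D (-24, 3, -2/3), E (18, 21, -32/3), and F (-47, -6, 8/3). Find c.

The plane through D, E, F has equation −30x + 90y + 36z = 966.
Substituting G: (36)c + (1110) = 966, so c = -4.

-4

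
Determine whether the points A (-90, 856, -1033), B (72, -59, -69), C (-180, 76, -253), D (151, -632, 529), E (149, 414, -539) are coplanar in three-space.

The plane through A, B, C has normal n = AB × AC = (38220, -213120, -208710) and equation n·P = 29726910.
Checking the remaining points: n·D = 30055470, n·E = 29957790.
Since n·D = 30055470 ≠ 29726910, D is off the plane and the points are not all coplanar.

No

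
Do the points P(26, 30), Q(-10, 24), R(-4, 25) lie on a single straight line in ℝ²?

Yes

PQ = (-36, -6), PR = (-30, -5).
Checking proportionality: PR = 5/6·PQ, so the vectors are parallel and the points are collinear.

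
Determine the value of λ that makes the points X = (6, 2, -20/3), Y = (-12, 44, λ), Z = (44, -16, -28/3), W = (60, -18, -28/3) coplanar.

Normal to plane XZW: n = (-16/3, -128/3, 212); plane equation n·P = -4592/3.
Requiring n·Y = -4592/3: (212)λ + (-5440/3) = -4592/3.
So λ = 4/3.

4/3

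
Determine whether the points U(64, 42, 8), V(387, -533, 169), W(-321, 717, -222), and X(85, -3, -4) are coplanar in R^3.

With U as base: UV = (323, -575, 161), UW = (-385, 675, -230), UX = (21, -45, -12).
UW × UX = (-18450, -9450, 3150).
UV · (UW × UX) = -18450.
Since -18450 ≠ 0, the four points are not coplanar.

No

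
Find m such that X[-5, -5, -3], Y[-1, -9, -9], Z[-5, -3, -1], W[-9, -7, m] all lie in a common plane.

-3

Normal to plane XYZ: n = (4, -8, 8); plane equation n·P = -4.
Requiring n·W = -4: (8)m + (20) = -4.
So m = -3.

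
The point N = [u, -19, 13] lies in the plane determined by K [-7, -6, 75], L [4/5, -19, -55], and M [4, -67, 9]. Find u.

-12/5

A normal to the plane is n = KL × KM = (-7072, -4576/5, -1664/5).
N lies in the plane iff n · KN = 0.
This gives (-7072)u + (-84864/5) = 0, so u = -12/5.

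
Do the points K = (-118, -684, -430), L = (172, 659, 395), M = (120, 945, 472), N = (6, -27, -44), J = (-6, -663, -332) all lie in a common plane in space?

The plane through K, L, M has normal n = KL × KM = (-132539, -65230, 152776) and equation n·P = -5436758.
Checking the remaining points: n·N = -5756168, n·J = -6678908.
Since n·N = -5756168 ≠ -5436758, N is off the plane and the points are not all coplanar.

No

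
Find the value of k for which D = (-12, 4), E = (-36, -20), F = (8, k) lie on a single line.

The three points are collinear iff det[DE; DF] = 0.
This determinant is linear in k: (-24)k + (576) = 0, so k = 24.

24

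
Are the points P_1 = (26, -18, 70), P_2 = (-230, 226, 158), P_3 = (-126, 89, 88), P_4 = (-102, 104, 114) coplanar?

The four points are coplanar iff the 3×3 determinant with rows P_1P_2, P_1P_3, P_1P_4 is zero.
Rows: (-256, 244, 88), (-152, 107, 18), (-128, 122, 44).
Expanding along the first row: (-256)(2512) − (244)(-4384) + (88)(-4848) = 0.
Zero determinant ⇒ coplanar.

Yes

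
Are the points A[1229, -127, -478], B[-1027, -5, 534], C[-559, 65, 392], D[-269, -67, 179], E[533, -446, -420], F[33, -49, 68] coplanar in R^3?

Yes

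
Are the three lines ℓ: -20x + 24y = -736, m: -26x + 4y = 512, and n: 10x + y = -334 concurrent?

Yes

Intersecting ℓ and m: solving the 2×2 system gives (x, y) = (-28, -54).
Substitute into n: (10)(-28) + (1)(-54) = -334.
This equals -334, so (-28, -54) lies on all three lines and they are concurrent.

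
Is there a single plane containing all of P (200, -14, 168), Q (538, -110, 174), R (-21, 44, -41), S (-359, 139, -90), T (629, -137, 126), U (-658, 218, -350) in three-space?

The plane through P, Q, R has normal n = PQ × PR = (19716, 69316, -1612) and equation n·X = 2701960.
Checking the remaining points: n·S = 2701960, n·T = 2701960, n·U = 2701960.
All equal 2701960, so all 6 points lie in one plane.

Yes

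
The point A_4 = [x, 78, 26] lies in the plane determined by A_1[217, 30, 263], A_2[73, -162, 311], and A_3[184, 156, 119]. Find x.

Coplanarity requires A_1A_2 · (A_1A_3 × A_1A_4) = 0.
A_1A_2 = (-144, -192, 48), A_1A_3 = (-33, 126, -144); the triple product is linear in x with coefficient 21600 and constant term 43200.
Setting it to zero: x = -2.

-2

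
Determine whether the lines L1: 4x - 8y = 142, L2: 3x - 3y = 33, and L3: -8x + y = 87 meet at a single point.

Lines aᵢx + bᵢy = cᵢ with pairwise distinct directions are concurrent exactly when det[aᵢ bᵢ cᵢ] = 0.
Here the determinant is 42.
Nonzero, so no common point exists.

No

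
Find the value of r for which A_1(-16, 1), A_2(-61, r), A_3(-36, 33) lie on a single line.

73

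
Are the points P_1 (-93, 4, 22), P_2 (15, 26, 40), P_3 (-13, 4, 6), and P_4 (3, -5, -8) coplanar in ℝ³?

The four points are coplanar iff the 3×3 determinant with rows P_1P_2, P_1P_3, P_1P_4 is zero.
Rows: (108, 22, 18), (80, 0, -16), (96, -9, -30).
Expanding along the first row: (108)(-144) − (22)(-864) + (18)(-720) = -9504.
Nonzero ⇒ not coplanar.

No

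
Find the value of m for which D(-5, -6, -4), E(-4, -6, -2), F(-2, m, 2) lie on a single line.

Collinearity requires DE × DF = 0; each component is linear in m.
The x-component gives (-2)m + (-12) = 0, so m = -6.
The remaining components then also vanish.

-6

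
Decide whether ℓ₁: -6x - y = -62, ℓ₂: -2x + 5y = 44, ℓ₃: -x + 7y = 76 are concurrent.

No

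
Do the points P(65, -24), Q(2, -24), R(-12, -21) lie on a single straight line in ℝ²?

PQ = (-63, 0), PR = (-77, 3).
Twice the signed area of △PQR is (-63)(3) − (0)(-77) = -189.
The area is nonzero, so the three points are not collinear.

No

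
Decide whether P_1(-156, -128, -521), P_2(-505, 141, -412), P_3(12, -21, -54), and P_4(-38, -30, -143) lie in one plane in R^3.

No

With P_1 as base: P_1P_2 = (-349, 269, 109), P_1P_3 = (168, 107, 467), P_1P_4 = (118, 98, 378).
P_1P_3 × P_1P_4 = (-5320, -8398, 3838).
P_1P_2 · (P_1P_3 × P_1P_4) = 15960.
Since 15960 ≠ 0, the four points are not coplanar.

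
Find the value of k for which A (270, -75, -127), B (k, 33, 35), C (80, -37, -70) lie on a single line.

-270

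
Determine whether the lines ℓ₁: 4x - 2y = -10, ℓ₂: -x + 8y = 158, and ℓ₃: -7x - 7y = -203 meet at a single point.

Lines aᵢx + bᵢy = cᵢ with pairwise distinct directions are concurrent exactly when det[aᵢ bᵢ cᵢ] = 0.
Here the determinant is -84.
Nonzero, so no common point exists.

No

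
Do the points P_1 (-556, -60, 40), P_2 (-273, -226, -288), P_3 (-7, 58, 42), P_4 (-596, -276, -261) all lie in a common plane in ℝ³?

Yes

A normal to the plane through P_1, P_2, P_3 is n = P_1P_2 × P_1P_3 = (38372, -180638, 124528).
The plane has equation n·P = -5515432. For P_4: n·P_4 = -5515432.
Equal, so P_4 lies in the plane and all four are coplanar.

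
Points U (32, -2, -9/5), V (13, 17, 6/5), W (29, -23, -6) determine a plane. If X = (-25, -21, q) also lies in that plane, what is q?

-38/5

A normal to the plane is n = UV × UW = (-84/5, -444/5, 456).
X lies in the plane iff n · UX = 0.
This gives (456)q + (17328/5) = 0, so q = -38/5.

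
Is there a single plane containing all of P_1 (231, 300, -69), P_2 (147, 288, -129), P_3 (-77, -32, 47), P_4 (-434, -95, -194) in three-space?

The four points are coplanar iff the 3×3 determinant with rows P_1P_2, P_1P_3, P_1P_4 is zero.
Rows: (-84, -12, -60), (-308, -332, 116), (-665, -395, -125).
Expanding along the first row: (-84)(87320) − (-12)(115640) + (-60)(-99120) = 0.
Zero determinant ⇒ coplanar.

Yes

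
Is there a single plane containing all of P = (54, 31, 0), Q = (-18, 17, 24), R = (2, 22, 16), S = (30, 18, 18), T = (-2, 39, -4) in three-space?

Yes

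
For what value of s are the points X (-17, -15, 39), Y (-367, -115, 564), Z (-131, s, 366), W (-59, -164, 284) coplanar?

The points are coplanar iff XY · (XZ × XW) = 0.
Expanding, this is linear in s: (-63700)s + (-10510500) = 0.
So s = -165.

-165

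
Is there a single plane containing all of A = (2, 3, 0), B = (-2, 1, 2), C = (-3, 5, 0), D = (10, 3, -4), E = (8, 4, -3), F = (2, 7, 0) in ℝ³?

No

The plane through A, B, C has normal n = AB × AC = (-4, -10, -18) and equation n·P = -38.
Checking the remaining points: n·D = 2, n·E = -18, n·F = -78.
Since n·D = 2 ≠ -38, D is off the plane and the points are not all coplanar.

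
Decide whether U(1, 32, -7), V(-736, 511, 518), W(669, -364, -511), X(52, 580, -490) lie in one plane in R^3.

No

The four points are coplanar iff the 3×3 determinant with rows UV, UW, UX is zero.
Rows: (-737, 479, 525), (668, -396, -504), (51, 548, -483).
Expanding along the first row: (-737)(467460) − (479)(-296940) + (525)(386260) = 502740.
Nonzero ⇒ not coplanar.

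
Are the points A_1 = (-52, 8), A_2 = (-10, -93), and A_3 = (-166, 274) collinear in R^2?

No

A_1A_2 = (42, -101), A_1A_3 = (-114, 266).
Twice the signed area of △A_1A_2A_3 is (42)(266) − (-101)(-114) = -342.
The area is nonzero, so the three points are not collinear.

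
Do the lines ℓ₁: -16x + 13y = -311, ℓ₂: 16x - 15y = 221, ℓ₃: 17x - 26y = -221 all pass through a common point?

No

Intersecting ℓ₁ and ℓ₂: solving the 2×2 system gives (x, y) = (56, 45).
Substitute into ℓ₃: (17)(56) + (-26)(45) = -218.
But ℓ₃ requires -221 ≠ -218, so the three lines have no common point.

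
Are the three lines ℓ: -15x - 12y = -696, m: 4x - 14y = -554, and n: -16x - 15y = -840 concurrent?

Intersecting ℓ and m: solving the 2×2 system gives (x, y) = (12, 43).
Substitute into n: (-16)(12) + (-15)(43) = -837.
But n requires -840 ≠ -837, so the three lines have no common point.

No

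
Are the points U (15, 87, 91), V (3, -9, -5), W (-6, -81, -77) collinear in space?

Yes

UV = (-12, -96, -96), UW = (-21, -168, -168).
UV × UW = (0, 0, 0).
The cross product vanishes, so the three points are collinear.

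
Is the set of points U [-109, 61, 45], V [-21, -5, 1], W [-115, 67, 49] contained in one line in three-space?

No

UV = (88, -66, -44), UW = (-6, 6, 4).
UV × UW = (0, -88, 132).
The cross product is nonzero, so the points do not lie on one line.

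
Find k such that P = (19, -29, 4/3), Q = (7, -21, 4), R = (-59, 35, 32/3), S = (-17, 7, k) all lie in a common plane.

4/3

Normal to plane PQR: n = (-96, -96, -144); plane equation n·X = 768.
Requiring n·S = 768: (-144)k + (960) = 768.
So k = 4/3.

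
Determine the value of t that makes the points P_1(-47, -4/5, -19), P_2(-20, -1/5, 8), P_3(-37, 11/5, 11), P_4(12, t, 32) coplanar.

-3/5

The points are coplanar iff P_1P_2 · (P_1P_3 × P_1P_4) = 0.
Expanding, this is linear in t: (-540)t + (-324) = 0.
So t = -3/5.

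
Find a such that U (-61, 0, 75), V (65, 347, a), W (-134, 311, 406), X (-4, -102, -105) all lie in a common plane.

-4

The points are coplanar iff UV · (UW × UX) = 0.
Expanding, this is linear in a: (-10281)a + (-41124) = 0.
So a = -4.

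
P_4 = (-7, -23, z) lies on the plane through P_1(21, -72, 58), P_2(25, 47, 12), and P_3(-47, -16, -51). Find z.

2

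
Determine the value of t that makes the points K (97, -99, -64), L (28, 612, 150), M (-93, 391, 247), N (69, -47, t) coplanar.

-22

The points are coplanar iff KL · (KM × KN) = 0.
Expanding, this is linear in t: (101280)t + (2228160) = 0.
So t = -22.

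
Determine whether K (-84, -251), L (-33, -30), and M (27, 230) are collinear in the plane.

Yes

KL = (51, 221), KM = (111, 481).
Twice the signed area of △KLM is (51)(481) − (221)(111) = 0.
The triangle is degenerate (zero area), so the points are collinear.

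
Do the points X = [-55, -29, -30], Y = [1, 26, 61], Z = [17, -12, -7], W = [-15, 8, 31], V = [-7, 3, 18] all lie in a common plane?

No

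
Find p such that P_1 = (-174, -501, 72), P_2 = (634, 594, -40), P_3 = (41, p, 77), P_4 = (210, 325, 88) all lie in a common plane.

Coplanarity ⇔ det[P_1P_2; P_1P_3; P_1P_4] = 0.
Expanding, this is linear in p: (55936)p + (3132416) = 0.
So p = -56.

-56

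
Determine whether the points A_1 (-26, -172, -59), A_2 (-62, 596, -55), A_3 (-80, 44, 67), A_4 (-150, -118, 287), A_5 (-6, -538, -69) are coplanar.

The plane through A_1, A_2, A_3 has normal n = A_1A_2 × A_1A_3 = (95904, 4320, 33696) and equation n·P = -5224608.
Checking the remaining points: n·A_4 = -5224608, n·A_5 = -5224608.
All equal -5224608, so all 5 points lie in one plane.

Yes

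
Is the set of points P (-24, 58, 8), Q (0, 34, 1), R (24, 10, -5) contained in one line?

PQ = (24, -24, -7), PR = (48, -48, -13).
Comparing components 2 and 3: (-24)(-13) − (-7)(-48) = -24 ≠ 0, so PQ and PR are not parallel and the points are not collinear.

No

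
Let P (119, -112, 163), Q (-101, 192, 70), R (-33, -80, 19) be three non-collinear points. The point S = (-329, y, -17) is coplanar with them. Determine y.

528

Coplanarity requires PQ · (PR × PS) = 0.
PQ = (-220, 304, -93), PR = (-152, 32, -144); the triple product is linear in y with coefficient -17544 and constant term 9263232.
Setting it to zero: y = 528.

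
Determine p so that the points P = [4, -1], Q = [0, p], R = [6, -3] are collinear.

The three points are collinear iff det[PQ; PR] = 0.
This determinant is linear in p: (-2)p + (6) = 0, so p = 3.

3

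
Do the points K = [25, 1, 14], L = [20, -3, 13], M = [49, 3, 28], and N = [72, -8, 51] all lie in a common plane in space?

No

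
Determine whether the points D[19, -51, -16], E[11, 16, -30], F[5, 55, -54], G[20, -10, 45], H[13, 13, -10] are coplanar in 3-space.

The plane through D, E, F has normal n = DE × DF = (-1062, -108, 90) and equation n·P = -16110.
Checking the remaining points: n·G = -16110, n·H = -16110.
All equal -16110, so all 5 points lie in one plane.

Yes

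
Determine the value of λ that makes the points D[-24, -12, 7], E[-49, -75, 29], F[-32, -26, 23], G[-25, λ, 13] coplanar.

-11

Normal to plane DEF: n = (-700, 224, -154); plane equation n·P = 13034.
Requiring n·G = 13034: (224)λ + (15498) = 13034.
So λ = -11.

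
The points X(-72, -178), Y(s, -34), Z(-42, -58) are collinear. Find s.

-36

The three points are collinear iff det[XY; XZ] = 0.
This determinant is linear in s: (120)s + (4320) = 0, so s = -36.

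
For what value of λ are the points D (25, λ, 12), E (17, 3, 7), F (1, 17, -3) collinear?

-4

Direction EF = (-16, 14, -10). From the x-coordinate of D, the parameter along the line is τ = (25 − 17)/(-16) = -1/2.
Then λ = 3 + (-1/2)·(14) = -4.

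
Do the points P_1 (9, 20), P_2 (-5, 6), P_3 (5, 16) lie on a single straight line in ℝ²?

Yes

P_1P_2 = (-14, -14), P_1P_3 = (-4, -4).
Twice the signed area of △P_1P_2P_3 is (-14)(-4) − (-14)(-4) = 0.
The triangle is degenerate (zero area), so the points are collinear.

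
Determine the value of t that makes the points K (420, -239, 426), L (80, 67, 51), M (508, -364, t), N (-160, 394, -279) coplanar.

Normal to plane KLN: n = (21645, -22200, -37740); plane equation n·P = -1680540.
Requiring n·M = -1680540: (-37740)t + (19076460) = -1680540.
So t = 550.

550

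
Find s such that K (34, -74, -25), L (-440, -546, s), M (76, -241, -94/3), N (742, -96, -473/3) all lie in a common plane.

205/3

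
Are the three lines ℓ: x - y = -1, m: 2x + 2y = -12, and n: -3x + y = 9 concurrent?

No

The three lines meet at one point iff the augmented coefficient matrix [aᵢ bᵢ cᵢ] has rank < 3, i.e. its determinant vanishes.
Here the determinant is 4.
Nonzero, so no common point exists.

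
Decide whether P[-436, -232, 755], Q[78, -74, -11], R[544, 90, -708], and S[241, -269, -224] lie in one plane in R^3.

Yes

With P as base: PQ = (514, 158, -766), PR = (980, 322, -1463), PS = (677, -37, -979).
PR × PS = (-369369, -31031, -254254).
PQ · (PR × PS) = 0.
The scalar triple product vanishes, so the four points are coplanar.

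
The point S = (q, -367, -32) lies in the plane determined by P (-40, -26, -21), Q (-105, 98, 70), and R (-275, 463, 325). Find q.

-258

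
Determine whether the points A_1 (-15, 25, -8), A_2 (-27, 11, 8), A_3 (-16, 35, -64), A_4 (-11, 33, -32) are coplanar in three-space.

No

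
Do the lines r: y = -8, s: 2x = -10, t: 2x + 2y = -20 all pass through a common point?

No

Intersecting r and s: solving the 2×2 system gives (x, y) = (-5, -8).
Substitute into t: (2)(-5) + (2)(-8) = -26.
But t requires -20 ≠ -26, so the three lines have no common point.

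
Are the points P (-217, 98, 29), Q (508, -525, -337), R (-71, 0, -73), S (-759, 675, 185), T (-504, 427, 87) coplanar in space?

The plane through P, Q, R has normal n = PQ × PR = (27678, 20514, 19908) and equation n·X = -3418422.
Checking the remaining points: n·S = -3477672, n·T = -3458238.
Since n·S = -3477672 ≠ -3418422, S is off the plane and the points are not all coplanar.

No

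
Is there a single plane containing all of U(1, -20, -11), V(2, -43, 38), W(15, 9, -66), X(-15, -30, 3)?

With U as base: UV = (1, -23, 49), UW = (14, 29, -55), UX = (-16, -10, 14).
UW × UX = (-144, 684, 324).
UV · (UW × UX) = 0.
The scalar triple product vanishes, so the four points are coplanar.

Yes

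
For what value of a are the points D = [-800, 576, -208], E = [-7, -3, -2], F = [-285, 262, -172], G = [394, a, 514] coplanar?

Coplanarity ⇔ det[DE; DF; DG] = 0.
Expanding, this is linear in a: (77542)a + (43190894) = 0.
So a = -557.

-557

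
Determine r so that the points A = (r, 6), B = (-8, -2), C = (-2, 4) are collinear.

The three points are collinear iff det[AB; AC] = 0.
This determinant is linear in r: (-6)r + (0) = 0, so r = 0.

0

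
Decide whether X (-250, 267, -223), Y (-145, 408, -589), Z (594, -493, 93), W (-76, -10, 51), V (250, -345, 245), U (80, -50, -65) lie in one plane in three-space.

No

The plane through X, Y, Z has normal n = XY × XZ = (-233604, -342084, -198804) and equation n·P = 11397864.
Checking the remaining points: n·W = 11035740, n·V = 10911000, n·U = 11338140.
Since n·W = 11035740 ≠ 11397864, W is off the plane and the points are not all coplanar.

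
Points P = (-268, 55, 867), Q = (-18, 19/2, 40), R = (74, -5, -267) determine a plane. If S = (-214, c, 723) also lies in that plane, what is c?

16

The plane through P, Q, R has equation 1977x + 666y + 561z = -6819.
Substituting S: (666)c + (-17475) = -6819, so c = 16.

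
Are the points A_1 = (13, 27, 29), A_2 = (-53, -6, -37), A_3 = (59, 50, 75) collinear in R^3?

Yes

A_1A_2 = (-66, -33, -66), A_1A_3 = (46, 23, 46).
Each component of A_1A_3 is -23/33 times the corresponding component of A_1A_2, so A_1A_3 = -23/33·A_1A_2 and the points are collinear.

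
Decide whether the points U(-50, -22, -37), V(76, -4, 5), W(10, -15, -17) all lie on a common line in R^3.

No

UV = (126, 18, 42), UW = (60, 7, 20).
Comparing components 2 and 3: (18)(20) − (42)(7) = 66 ≠ 0, so UV and UW are not parallel and the points are not collinear.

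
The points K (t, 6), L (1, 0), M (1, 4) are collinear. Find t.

1

Collinearity: (K − L) must be parallel to (M − L) = (0, 4).
Cross-multiplying the components: (t − 1)·(4) = (6)·(0).
Solving gives t = 1.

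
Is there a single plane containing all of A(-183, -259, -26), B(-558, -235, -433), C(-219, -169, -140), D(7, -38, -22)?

No

A normal to the plane through A, B, C is n = AB × AC = (33894, -28098, -32886).
The plane has equation n·P = 1929816. For D: n·D = 2028474.
2028474 ≠ 1929816, so D is off the plane.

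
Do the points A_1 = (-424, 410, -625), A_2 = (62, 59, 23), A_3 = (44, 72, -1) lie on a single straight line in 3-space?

Yes

A_1A_2 = (486, -351, 648), A_1A_3 = (468, -338, 624).
A_1A_2 × A_1A_3 = (0, 0, 0).
The cross product vanishes, so the three points are collinear.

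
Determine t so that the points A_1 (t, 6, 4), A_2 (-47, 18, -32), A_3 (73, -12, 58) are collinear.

Direction A_2A_3 = (120, -30, 90). From the y-coordinate of A_1, the parameter along the line is τ = (6 − 18)/(-30) = 2/5.
Then t = (-47) + 2/5·(120) = 1.

1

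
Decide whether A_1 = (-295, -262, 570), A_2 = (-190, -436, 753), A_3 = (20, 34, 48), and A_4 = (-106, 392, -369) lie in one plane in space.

The four points are coplanar iff the 3×3 determinant with rows A_1A_2, A_1A_3, A_1A_4 is zero.
Rows: (105, -174, 183), (315, 296, -522), (189, 654, -939).
Expanding along the first row: (105)(63444) − (-174)(-197127) + (183)(150066) = -176400.
Nonzero ⇒ not coplanar.

No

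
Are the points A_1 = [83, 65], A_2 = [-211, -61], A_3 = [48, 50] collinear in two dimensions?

A_1A_2 = (-294, -126), A_1A_3 = (-35, -15).
Twice the signed area of △A_1A_2A_3 is (-294)(-15) − (-126)(-35) = 0.
The triangle is degenerate (zero area), so the points are collinear.

Yes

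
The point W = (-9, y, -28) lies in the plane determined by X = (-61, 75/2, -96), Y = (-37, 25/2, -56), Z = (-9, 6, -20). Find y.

23

The plane through X, Y, Z has equation −640x + 256y + 544z = -3584.
Substituting W: (256)y + (-9472) = -3584, so y = 23.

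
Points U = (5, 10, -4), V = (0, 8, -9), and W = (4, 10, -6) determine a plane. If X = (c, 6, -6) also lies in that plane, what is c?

-1

The plane through U, V, W has equation 4x − 5y − 2z = -22.
Substituting X: (4)c + (-18) = -22, so c = -1.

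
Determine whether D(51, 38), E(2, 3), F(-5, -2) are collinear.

DE = (-49, -35), DF = (-56, -40).
Checking proportionality: DF = 8/7·DE, so the vectors are parallel and the points are collinear.

Yes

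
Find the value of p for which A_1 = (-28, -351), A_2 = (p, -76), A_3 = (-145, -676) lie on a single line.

71

The three points are collinear iff det[A_1A_2; A_1A_3] = 0.
This determinant is linear in p: (-325)p + (23075) = 0, so p = 71.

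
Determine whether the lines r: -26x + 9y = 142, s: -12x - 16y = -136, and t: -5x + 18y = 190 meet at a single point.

Yes

The three lines meet at one point iff the augmented coefficient matrix [aᵢ bᵢ cᵢ] has rank < 3, i.e. its determinant vanishes.
Here the determinant is 0.
It vanishes, so the lines are concurrent at (-2, 10).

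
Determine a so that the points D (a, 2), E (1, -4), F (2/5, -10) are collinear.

8/5

The three points are collinear iff det[DE; DF] = 0.
This determinant is linear in a: (6)a + (-48/5) = 0, so a = 8/5.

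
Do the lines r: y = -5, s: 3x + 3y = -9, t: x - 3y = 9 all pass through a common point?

No

Intersecting r and s: solving the 2×2 system gives (x, y) = (2, -5).
Substitute into t: (1)(2) + (-3)(-5) = 17.
But t requires 9 ≠ 17, so the three lines have no common point.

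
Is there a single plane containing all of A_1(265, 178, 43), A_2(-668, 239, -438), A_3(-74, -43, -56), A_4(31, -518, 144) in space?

With A_1 as base: A_1A_2 = (-933, 61, -481), A_1A_3 = (-339, -221, -99), A_1A_4 = (-234, -696, 101).
A_1A_3 × A_1A_4 = (-91225, 57405, 184230).
A_1A_2 · (A_1A_3 × A_1A_4) = 0.
The scalar triple product vanishes, so the four points are coplanar.

Yes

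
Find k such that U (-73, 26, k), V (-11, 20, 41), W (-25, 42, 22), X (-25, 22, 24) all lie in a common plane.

The points are coplanar iff UV · (UW × UX) = 0.
Expanding, this is linear in k: (-280)k + (-9520) = 0.
So k = -34.

-34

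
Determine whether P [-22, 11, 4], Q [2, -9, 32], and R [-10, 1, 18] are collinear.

PQ = (24, -20, 28), PR = (12, -10, 14).
Each component of PR is 1/2 times the corresponding component of PQ, so PR = 1/2·PQ and the points are collinear.

Yes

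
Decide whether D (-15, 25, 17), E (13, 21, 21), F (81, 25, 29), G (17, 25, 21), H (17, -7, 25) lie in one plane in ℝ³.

Yes

The plane through D, E, F has normal n = DE × DF = (-48, 48, 384) and equation n·P = 8448.
Checking the remaining points: n·G = 8448, n·H = 8448.
All equal 8448, so all 5 points lie in one plane.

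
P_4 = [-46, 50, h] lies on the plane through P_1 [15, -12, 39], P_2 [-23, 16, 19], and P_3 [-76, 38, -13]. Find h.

11

The plane through P_1, P_2, P_3 has equation −456x − 156y + 648z = 20304.
Substituting P_4: (648)h + (13176) = 20304, so h = 11.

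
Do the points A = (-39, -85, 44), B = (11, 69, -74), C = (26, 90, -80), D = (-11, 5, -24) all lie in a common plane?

The four points are coplanar iff the 3×3 determinant with rows AB, AC, AD is zero.
Rows: (50, 154, -118), (65, 175, -124), (28, 90, -68).
Expanding along the first row: (50)(-740) − (154)(-948) + (-118)(950) = -3108.
Nonzero ⇒ not coplanar.

No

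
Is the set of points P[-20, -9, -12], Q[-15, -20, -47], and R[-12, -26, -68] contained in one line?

No

PQ = (5, -11, -35), PR = (8, -17, -56).
PQ × PR = (21, 0, 3).
The cross product is nonzero, so the points do not lie on one line.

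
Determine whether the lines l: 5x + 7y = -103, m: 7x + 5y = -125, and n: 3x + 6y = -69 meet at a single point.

Yes

Intersecting l and m: solving the 2×2 system gives (x, y) = (-15, -4).
Substitute into n: (3)(-15) + (6)(-4) = -69.
This equals -69, so (-15, -4) lies on all three lines and they are concurrent.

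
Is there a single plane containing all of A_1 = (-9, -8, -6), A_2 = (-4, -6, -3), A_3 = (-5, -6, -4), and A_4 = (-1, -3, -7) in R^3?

No

A normal to the plane through A_1, A_2, A_3 is n = A_1A_2 × A_1A_3 = (-2, 2, 2).
The plane has equation n·P = -10. For A_4: n·A_4 = -18.
-18 ≠ -10, so A_4 is off the plane.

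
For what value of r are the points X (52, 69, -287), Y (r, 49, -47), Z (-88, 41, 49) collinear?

-48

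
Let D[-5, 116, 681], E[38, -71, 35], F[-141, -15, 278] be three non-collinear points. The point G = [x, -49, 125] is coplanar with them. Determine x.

-14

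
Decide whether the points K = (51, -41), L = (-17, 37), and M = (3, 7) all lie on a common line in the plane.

No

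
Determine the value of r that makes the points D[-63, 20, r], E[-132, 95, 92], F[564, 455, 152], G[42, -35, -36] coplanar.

26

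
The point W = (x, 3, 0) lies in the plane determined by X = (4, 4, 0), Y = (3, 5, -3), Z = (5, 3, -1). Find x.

5

The plane through X, Y, Z has equation −4x − 4y = -32.
Substituting W: (-4)x + (-12) = -32, so x = 5.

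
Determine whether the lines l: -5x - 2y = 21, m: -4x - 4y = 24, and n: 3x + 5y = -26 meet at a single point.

Lines aᵢx + bᵢy = cᵢ with pairwise distinct directions are concurrent exactly when det[aᵢ bᵢ cᵢ] = 0.
Here the determinant is -24.
Nonzero, so no common point exists.

No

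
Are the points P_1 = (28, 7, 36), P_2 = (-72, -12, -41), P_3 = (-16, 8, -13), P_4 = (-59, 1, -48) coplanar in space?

Yes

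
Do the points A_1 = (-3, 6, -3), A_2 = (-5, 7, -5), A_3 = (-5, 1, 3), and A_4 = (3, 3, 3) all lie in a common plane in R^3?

Yes

The four points are coplanar iff the 3×3 determinant with rows A_1A_2, A_1A_3, A_1A_4 is zero.
Rows: (-2, 1, -2), (-2, -5, 6), (6, -3, 6).
Expanding along the first row: (-2)(-12) − (1)(-48) + (-2)(36) = 0.
Zero determinant ⇒ coplanar.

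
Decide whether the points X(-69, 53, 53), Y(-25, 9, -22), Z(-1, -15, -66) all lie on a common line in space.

No

XY = (44, -44, -75), XZ = (68, -68, -119).
XY × XZ = (136, 136, 0).
The cross product is nonzero, so the points do not lie on one line.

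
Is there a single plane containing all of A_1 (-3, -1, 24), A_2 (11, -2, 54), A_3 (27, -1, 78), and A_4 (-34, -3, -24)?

The four points are coplanar iff the 3×3 determinant with rows A_1A_2, A_1A_3, A_1A_4 is zero.
Rows: (14, -1, 30), (30, 0, 54), (-31, -2, -48).
Expanding along the first row: (14)(108) − (-1)(234) + (30)(-60) = -54.
Nonzero ⇒ not coplanar.

No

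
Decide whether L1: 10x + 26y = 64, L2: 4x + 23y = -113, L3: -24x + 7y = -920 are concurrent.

No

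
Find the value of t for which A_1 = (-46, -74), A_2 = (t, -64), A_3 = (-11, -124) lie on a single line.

-53

Collinearity: (A_2 − A_1) must be parallel to (A_3 − A_1) = (35, -50).
Cross-multiplying the components: (t − (-46))·(-50) = (10)·(35).
Solving gives t = -53.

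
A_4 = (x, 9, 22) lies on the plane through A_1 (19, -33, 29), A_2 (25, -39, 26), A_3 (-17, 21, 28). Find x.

Coplanarity requires A_1A_2 · (A_1A_3 × A_1A_4) = 0.
A_1A_2 = (6, -6, -3), A_1A_3 = (-36, 54, -1); the triple product is linear in x with coefficient 168 and constant term 840.
Setting it to zero: x = -5.

-5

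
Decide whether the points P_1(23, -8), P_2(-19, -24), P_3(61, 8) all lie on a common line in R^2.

No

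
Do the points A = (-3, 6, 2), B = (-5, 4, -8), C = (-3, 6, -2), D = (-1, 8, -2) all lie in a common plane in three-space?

Yes

With A as base: AB = (-2, -2, -10), AC = (0, 0, -4), AD = (2, 2, -4).
AC × AD = (8, -8, 0).
AB · (AC × AD) = 0.
The scalar triple product vanishes, so the four points are coplanar.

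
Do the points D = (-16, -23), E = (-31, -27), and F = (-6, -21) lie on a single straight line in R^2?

DE = (-15, -4), DF = (10, 2).
Twice the signed area of △DEF is (-15)(2) − (-4)(10) = 10.
The area is nonzero, so the three points are not collinear.

No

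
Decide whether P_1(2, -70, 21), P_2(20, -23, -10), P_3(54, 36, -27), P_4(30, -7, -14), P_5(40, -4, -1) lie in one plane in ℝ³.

No

The plane through P_1, P_2, P_3 has normal n = P_1P_2 × P_1P_3 = (1030, -748, -536) and equation n·P = 43164.
Checking the remaining points: n·P_4 = 43640, n·P_5 = 44728.
Since n·P_4 = 43640 ≠ 43164, P_4 is off the plane and the points are not all coplanar.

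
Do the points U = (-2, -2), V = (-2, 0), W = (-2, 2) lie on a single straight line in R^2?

UV = (0, 2), UW = (0, 4).
Twice the signed area of △UVW is (0)(4) − (2)(0) = 0.
The triangle is degenerate (zero area), so the points are collinear.

Yes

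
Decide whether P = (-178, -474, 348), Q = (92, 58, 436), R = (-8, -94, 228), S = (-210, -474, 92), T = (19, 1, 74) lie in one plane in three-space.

The plane through P, Q, R has normal n = PQ × PR = (-97280, 47360, 12160) and equation n·X = -901120.
Checking the remaining points: n·S = -901120, n·T = -901120.
All equal -901120, so all 5 points lie in one plane.

Yes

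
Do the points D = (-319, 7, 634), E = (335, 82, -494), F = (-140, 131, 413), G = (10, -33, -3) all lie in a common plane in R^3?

A normal to the plane through D, E, F is n = DE × DF = (123297, -57378, 67671).
The plane has equation n·P = 3170025. For G: n·G = 2923431.
2923431 ≠ 3170025, so G is off the plane.

No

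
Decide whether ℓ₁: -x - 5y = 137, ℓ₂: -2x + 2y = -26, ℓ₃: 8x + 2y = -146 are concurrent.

The three lines meet at one point iff the augmented coefficient matrix [aᵢ bᵢ cᵢ] has rank < 3, i.e. its determinant vanishes.
Here the determinant is 0.
It vanishes, so the lines are concurrent at (-12, -25).

Yes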